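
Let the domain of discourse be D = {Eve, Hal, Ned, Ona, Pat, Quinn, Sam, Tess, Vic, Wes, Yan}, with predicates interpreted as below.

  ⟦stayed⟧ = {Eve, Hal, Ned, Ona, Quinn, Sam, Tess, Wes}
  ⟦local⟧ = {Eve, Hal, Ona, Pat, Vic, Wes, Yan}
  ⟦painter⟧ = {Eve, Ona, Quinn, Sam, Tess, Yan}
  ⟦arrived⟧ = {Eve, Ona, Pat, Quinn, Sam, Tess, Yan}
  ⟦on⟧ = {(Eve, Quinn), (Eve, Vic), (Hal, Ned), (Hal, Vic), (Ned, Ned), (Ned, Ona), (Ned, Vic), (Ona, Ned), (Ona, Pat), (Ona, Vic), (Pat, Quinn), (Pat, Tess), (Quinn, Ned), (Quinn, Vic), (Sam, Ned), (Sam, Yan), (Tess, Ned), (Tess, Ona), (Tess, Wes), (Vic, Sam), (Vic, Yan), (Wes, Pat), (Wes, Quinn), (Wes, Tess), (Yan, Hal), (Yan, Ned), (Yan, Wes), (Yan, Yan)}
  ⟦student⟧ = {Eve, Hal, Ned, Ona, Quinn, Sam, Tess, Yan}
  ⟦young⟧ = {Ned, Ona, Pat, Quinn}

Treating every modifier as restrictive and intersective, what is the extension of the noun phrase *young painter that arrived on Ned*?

⟦that arrived⟧ = ⟦arrived⟧ = {Eve, Ona, Pat, Quinn, Sam, Tess, Yan}
⟦on Ned⟧ = {x : ⟨x, Ned⟩ ∈ ⟦on⟧} = {Hal, Ned, Ona, Quinn, Sam, Tess, Yan}
⟦painter⟧ = {Eve, Ona, Quinn, Sam, Tess, Yan}
… ∩ ⟦that arrived⟧ = {Eve, Ona, Quinn, Sam, Tess, Yan} ∩ {Eve, Ona, Pat, Quinn, Sam, Tess, Yan} = {Eve, Ona, Quinn, Sam, Tess, Yan}
… ∩ ⟦on Ned⟧ = {Eve, Ona, Quinn, Sam, Tess, Yan} ∩ {Hal, Ned, Ona, Quinn, Sam, Tess, Yan} = {Ona, Quinn, Sam, Tess, Yan}
… ∩ ⟦young⟧ = {Ona, Quinn, Sam, Tess, Yan} ∩ {Ned, Ona, Pat, Quinn} = {Ona, Quinn}
So ⟦young painter that arrived on Ned⟧ = {Ona, Quinn}.

{Ona, Quinn}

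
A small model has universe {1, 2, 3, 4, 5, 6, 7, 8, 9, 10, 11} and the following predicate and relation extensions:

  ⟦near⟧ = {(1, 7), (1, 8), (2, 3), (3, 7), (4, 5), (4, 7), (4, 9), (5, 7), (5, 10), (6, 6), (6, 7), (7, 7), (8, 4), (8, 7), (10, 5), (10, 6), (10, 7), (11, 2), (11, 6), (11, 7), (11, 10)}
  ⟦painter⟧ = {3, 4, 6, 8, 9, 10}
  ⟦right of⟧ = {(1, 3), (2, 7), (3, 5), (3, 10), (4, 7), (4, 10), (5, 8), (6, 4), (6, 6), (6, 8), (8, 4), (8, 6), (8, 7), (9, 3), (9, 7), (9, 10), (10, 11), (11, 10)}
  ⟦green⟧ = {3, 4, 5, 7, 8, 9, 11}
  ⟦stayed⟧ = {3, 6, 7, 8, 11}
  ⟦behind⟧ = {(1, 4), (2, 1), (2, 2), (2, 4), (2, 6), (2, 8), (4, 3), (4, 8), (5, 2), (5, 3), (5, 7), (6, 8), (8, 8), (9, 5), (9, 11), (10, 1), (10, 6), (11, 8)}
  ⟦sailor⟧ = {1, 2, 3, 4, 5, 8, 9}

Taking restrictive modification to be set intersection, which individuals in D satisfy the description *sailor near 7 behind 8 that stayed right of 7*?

{8}

⟦near 7⟧ = {x : ⟨x, 7⟩ ∈ ⟦near⟧} = {1, 3, 4, 5, 6, 7, 8, 10, 11}
⟦behind 8⟧ = {x : ⟨x, 8⟩ ∈ ⟦behind⟧} = {2, 4, 6, 8, 11}
⟦that stayed⟧ = ⟦stayed⟧ = {3, 6, 7, 8, 11}
⟦right of 7⟧ = {x : ⟨x, 7⟩ ∈ ⟦right of⟧} = {2, 4, 8, 9}
⟦sailor⟧ = {1, 2, 3, 4, 5, 8, 9}
… ∩ ⟦near 7⟧ = {1, 2, 3, 4, 5, 8, 9} ∩ {1, 3, 4, 5, 6, 7, 8, 10, 11} = {1, 3, 4, 5, 8}
… ∩ ⟦behind 8⟧ = {1, 3, 4, 5, 8} ∩ {2, 4, 6, 8, 11} = {4, 8}
… ∩ ⟦that stayed⟧ = {4, 8} ∩ {3, 6, 7, 8, 11} = {8}
… ∩ ⟦right of 7⟧ = {8} ∩ {2, 4, 8, 9} = {8}
So ⟦sailor near 7 behind 8 that stayed right of 7⟧ = {8}.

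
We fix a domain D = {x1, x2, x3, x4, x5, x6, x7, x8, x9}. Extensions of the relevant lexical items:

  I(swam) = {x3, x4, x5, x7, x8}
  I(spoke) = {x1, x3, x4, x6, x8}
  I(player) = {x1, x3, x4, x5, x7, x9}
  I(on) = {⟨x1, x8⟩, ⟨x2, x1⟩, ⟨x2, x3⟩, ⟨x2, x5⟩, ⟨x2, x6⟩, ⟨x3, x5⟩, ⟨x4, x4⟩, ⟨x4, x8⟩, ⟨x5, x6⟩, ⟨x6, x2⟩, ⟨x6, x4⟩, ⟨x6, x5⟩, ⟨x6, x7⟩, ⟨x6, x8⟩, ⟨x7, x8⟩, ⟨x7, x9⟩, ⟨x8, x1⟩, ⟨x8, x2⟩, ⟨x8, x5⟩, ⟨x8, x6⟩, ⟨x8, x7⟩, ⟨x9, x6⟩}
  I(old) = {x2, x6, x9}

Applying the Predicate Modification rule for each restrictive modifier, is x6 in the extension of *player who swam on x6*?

⟦who swam⟧ = ⟦swam⟧ = {x3, x4, x5, x7, x8}
⟦on x6⟧ = {x : ⟨x, x6⟩ ∈ ⟦on⟧} = {x2, x5, x8, x9}
⟦player⟧ = {x1, x3, x4, x5, x7, x9}
… ∩ ⟦who swam⟧ = {x1, x3, x4, x5, x7, x9} ∩ {x3, x4, x5, x7, x8} = {x3, x4, x5, x7}
… ∩ ⟦on x6⟧ = {x3, x4, x5, x7} ∩ {x2, x5, x8, x9} = {x5}
⟦player who swam on x6⟧ = {x5}; x6 ∉ this set.

no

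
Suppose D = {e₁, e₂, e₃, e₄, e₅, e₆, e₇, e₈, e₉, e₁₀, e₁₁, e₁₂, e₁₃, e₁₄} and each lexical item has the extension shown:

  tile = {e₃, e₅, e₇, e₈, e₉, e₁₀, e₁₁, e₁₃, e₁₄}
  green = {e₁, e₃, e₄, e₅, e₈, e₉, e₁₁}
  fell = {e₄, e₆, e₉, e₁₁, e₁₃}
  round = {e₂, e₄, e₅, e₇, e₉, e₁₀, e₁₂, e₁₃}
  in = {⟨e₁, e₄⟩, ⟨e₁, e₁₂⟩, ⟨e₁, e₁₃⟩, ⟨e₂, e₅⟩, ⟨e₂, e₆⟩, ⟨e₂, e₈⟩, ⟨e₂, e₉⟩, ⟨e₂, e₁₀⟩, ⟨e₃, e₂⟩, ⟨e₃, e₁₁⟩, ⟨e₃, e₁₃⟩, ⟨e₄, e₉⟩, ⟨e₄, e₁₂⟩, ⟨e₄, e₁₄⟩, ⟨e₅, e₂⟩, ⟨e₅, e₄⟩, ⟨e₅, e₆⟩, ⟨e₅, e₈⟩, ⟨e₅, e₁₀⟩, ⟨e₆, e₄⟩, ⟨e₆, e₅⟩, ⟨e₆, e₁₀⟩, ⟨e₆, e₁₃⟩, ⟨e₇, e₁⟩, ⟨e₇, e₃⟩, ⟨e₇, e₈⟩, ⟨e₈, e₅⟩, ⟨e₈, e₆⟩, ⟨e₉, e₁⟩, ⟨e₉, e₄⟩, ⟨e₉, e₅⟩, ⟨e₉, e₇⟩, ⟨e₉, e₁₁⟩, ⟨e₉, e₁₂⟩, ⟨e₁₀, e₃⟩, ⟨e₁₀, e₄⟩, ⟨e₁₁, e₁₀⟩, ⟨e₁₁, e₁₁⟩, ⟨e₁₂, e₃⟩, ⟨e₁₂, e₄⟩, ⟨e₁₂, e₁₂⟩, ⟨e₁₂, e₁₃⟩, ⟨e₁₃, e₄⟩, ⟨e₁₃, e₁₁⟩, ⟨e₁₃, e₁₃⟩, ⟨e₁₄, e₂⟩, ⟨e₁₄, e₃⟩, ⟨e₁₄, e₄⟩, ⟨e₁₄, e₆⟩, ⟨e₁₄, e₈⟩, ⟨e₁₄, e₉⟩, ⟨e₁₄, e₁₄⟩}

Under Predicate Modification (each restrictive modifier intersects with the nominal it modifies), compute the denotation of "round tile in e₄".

⟦in e₄⟧ = {x : ⟨x, e₄⟩ ∈ ⟦in⟧} = {e₁, e₅, e₆, e₉, e₁₀, e₁₂, e₁₃, e₁₄}
⟦tile⟧ = {e₃, e₅, e₇, e₈, e₉, e₁₀, e₁₁, e₁₃, e₁₄}
… ∩ ⟦in e₄⟧ = {e₃, e₅, e₇, e₈, e₉, e₁₀, e₁₁, e₁₃, e₁₄} ∩ {e₁, e₅, e₆, e₉, e₁₀, e₁₂, e₁₃, e₁₄} = {e₅, e₉, e₁₀, e₁₃, e₁₄}
… ∩ ⟦round⟧ = {e₅, e₉, e₁₀, e₁₃, e₁₄} ∩ {e₂, e₄, e₅, e₇, e₉, e₁₀, e₁₂, e₁₃} = {e₅, e₉, e₁₀, e₁₃}
So ⟦round tile in e₄⟧ = {e₅, e₉, e₁₀, e₁₃}.

{e₅, e₉, e₁₀, e₁₃}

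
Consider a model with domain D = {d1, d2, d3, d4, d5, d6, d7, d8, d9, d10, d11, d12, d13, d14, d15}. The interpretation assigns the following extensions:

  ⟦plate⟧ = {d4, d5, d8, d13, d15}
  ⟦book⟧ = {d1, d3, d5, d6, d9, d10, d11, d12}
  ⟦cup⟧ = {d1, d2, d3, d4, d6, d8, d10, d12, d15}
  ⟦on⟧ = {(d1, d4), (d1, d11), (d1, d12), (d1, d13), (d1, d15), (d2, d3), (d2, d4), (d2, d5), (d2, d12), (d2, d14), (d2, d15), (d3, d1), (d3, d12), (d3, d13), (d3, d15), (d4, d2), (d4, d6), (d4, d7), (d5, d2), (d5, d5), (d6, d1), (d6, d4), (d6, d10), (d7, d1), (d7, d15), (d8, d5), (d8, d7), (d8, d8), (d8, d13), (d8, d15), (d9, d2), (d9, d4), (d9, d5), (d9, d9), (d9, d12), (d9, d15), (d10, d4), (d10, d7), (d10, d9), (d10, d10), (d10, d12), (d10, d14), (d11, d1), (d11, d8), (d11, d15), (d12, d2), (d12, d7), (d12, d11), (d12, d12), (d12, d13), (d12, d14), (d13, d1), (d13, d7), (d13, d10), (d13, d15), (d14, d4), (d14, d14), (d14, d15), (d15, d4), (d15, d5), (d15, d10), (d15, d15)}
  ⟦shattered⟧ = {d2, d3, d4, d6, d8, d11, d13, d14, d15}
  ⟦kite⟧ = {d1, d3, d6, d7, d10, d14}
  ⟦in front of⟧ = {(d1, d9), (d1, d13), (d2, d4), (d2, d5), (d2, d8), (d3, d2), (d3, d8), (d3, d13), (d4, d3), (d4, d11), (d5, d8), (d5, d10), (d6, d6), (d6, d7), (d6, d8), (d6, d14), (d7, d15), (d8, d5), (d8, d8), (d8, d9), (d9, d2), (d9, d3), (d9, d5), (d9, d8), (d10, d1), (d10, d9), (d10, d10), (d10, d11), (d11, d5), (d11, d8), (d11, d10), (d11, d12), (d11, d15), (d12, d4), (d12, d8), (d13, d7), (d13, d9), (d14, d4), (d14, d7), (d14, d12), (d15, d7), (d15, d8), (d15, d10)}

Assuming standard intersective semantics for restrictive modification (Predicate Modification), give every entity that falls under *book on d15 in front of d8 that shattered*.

{d3, d11}

⟦on d15⟧ = {x : ⟨x, d15⟩ ∈ ⟦on⟧} = {d1, d2, d3, d7, d8, d9, d11, d13, d14, d15}
⟦in front of d8⟧ = {x : ⟨x, d8⟩ ∈ ⟦in front of⟧} = {d2, d3, d5, d6, d8, d9, d11, d12, d15}
⟦that shattered⟧ = ⟦shattered⟧ = {d2, d3, d4, d6, d8, d11, d13, d14, d15}
⟦book⟧ = {d1, d3, d5, d6, d9, d10, d11, d12}
… ∩ ⟦on d15⟧ = {d1, d3, d5, d6, d9, d10, d11, d12} ∩ {d1, d2, d3, d7, d8, d9, d11, d13, d14, d15} = {d1, d3, d9, d11}
… ∩ ⟦in front of d8⟧ = {d1, d3, d9, d11} ∩ {d2, d3, d5, d6, d8, d9, d11, d12, d15} = {d3, d9, d11}
… ∩ ⟦that shattered⟧ = {d3, d9, d11} ∩ {d2, d3, d4, d6, d8, d11, d13, d14, d15} = {d3, d11}
So ⟦book on d15 in front of d8 that shattered⟧ = {d3, d11}.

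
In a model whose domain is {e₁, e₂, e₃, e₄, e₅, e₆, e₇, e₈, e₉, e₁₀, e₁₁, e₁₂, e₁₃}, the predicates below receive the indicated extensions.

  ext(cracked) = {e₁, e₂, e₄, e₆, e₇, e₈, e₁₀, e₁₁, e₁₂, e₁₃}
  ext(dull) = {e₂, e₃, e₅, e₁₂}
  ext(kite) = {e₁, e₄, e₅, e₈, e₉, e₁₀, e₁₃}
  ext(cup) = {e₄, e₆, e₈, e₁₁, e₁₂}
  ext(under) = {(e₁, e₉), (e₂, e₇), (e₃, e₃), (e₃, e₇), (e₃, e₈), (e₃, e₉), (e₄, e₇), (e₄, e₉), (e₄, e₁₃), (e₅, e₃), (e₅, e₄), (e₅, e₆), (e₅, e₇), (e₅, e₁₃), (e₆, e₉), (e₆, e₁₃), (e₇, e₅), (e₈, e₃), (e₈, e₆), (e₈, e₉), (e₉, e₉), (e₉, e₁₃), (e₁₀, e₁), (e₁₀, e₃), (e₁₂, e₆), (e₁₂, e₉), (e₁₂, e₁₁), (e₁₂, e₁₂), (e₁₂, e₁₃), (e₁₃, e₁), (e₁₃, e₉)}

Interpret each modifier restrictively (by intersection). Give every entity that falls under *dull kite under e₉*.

⟦under e₉⟧ = {x : ⟨x, e₉⟩ ∈ ⟦under⟧} = {e₁, e₃, e₄, e₆, e₈, e₉, e₁₂, e₁₃}
⟦kite⟧ = {e₁, e₄, e₅, e₈, e₉, e₁₀, e₁₃}
… ∩ ⟦under e₉⟧ = {e₁, e₄, e₅, e₈, e₉, e₁₀, e₁₃} ∩ {e₁, e₃, e₄, e₆, e₈, e₉, e₁₂, e₁₃} = {e₁, e₄, e₈, e₉, e₁₃}
… ∩ ⟦dull⟧ = {e₁, e₄, e₈, e₉, e₁₃} ∩ {e₂, e₃, e₅, e₁₂} = ∅
So ⟦dull kite under e₉⟧ = ∅.

∅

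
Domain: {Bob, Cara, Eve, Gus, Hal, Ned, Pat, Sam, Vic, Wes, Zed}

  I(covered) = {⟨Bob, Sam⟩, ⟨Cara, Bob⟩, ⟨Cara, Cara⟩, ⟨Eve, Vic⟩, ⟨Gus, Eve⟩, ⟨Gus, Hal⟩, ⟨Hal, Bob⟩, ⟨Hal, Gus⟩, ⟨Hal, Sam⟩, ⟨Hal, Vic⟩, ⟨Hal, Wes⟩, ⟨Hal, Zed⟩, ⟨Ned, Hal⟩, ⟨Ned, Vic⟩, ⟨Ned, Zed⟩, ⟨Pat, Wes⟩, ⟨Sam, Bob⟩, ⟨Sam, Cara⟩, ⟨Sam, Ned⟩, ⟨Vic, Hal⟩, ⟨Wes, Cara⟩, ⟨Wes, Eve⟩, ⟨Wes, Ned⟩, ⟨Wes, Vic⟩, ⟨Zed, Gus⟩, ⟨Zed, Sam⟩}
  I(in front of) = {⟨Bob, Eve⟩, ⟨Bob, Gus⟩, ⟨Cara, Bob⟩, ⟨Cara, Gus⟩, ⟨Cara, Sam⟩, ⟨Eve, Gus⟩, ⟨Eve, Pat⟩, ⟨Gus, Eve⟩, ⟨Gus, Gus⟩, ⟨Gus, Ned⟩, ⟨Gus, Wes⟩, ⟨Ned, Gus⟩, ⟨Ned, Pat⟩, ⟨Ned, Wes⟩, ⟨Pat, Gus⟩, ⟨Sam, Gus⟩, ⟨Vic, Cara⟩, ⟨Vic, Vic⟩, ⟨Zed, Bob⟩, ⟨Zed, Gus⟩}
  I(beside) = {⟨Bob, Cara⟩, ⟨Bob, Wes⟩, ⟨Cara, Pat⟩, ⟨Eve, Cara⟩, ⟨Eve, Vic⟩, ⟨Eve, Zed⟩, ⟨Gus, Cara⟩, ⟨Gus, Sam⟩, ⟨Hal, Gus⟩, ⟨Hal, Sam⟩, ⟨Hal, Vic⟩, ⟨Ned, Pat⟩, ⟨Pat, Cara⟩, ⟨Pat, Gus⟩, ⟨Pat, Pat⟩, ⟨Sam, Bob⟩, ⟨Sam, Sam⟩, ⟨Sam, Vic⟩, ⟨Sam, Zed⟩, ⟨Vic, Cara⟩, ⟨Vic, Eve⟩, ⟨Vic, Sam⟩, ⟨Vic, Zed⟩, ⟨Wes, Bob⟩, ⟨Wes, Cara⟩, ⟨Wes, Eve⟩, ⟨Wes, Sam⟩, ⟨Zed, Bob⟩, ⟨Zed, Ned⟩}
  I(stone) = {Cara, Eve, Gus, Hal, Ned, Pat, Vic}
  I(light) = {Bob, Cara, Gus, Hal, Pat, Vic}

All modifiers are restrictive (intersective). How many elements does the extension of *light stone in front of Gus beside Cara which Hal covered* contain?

⟦in front of Gus⟧ = {x : ⟨x, Gus⟩ ∈ ⟦in front of⟧} = {Bob, Cara, Eve, Gus, Ned, Pat, Sam, Zed}
⟦beside Cara⟧ = {x : ⟨x, Cara⟩ ∈ ⟦beside⟧} = {Bob, Eve, Gus, Pat, Vic, Wes}
⟦which Hal covered⟧ = {x : ⟨Hal, x⟩ ∈ ⟦covered⟧} = {Bob, Gus, Sam, Vic, Wes, Zed}
⟦stone⟧ = {Cara, Eve, Gus, Hal, Ned, Pat, Vic}
… ∩ ⟦in front of Gus⟧ = {Cara, Eve, Gus, Hal, Ned, Pat, Vic} ∩ {Bob, Cara, Eve, Gus, Ned, Pat, Sam, Zed} = {Cara, Eve, Gus, Ned, Pat}
… ∩ ⟦beside Cara⟧ = {Cara, Eve, Gus, Ned, Pat} ∩ {Bob, Eve, Gus, Pat, Vic, Wes} = {Eve, Gus, Pat}
… ∩ ⟦which Hal covered⟧ = {Eve, Gus, Pat} ∩ {Bob, Gus, Sam, Vic, Wes, Zed} = {Gus}
… ∩ ⟦light⟧ = {Gus} ∩ {Bob, Cara, Gus, Hal, Pat, Vic} = {Gus}
⟦light stone in front of Gus beside Cara which Hal covered⟧ = {Gus}, so the cardinality is 1.

1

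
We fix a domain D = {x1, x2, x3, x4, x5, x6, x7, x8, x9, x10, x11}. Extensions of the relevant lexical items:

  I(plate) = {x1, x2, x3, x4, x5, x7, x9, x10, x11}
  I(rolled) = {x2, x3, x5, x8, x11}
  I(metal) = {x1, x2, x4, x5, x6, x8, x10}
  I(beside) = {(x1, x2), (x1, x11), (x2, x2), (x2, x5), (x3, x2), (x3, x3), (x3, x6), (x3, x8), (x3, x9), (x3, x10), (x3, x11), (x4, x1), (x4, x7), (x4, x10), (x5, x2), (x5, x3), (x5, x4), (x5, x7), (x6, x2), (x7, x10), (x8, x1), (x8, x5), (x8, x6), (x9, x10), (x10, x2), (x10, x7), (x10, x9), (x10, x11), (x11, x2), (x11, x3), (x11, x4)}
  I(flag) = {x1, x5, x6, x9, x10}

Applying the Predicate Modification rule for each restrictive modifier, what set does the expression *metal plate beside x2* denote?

{x1, x2, x5, x10}

⟦beside x2⟧ = {x : ⟨x, x2⟩ ∈ ⟦beside⟧} = {x1, x2, x3, x5, x6, x10, x11}
⟦plate⟧ = {x1, x2, x3, x4, x5, x7, x9, x10, x11}
… ∩ ⟦beside x2⟧ = {x1, x2, x3, x4, x5, x7, x9, x10, x11} ∩ {x1, x2, x3, x5, x6, x10, x11} = {x1, x2, x3, x5, x10, x11}
… ∩ ⟦metal⟧ = {x1, x2, x3, x5, x10, x11} ∩ {x1, x2, x4, x5, x6, x8, x10} = {x1, x2, x5, x10}
So ⟦metal plate beside x2⟧ = {x1, x2, x5, x10}.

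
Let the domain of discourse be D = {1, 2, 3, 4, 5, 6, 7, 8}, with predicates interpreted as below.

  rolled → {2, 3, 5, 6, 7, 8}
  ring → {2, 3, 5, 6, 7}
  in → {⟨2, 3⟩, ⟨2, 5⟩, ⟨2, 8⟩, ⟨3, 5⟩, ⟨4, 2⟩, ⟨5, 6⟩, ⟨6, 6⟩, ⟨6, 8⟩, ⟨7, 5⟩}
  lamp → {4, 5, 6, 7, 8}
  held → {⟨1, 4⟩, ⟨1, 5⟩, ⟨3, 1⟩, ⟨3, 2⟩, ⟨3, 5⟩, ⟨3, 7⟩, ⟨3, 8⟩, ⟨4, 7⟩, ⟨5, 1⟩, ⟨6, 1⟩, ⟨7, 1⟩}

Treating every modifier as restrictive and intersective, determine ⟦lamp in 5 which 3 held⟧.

⟦in 5⟧ = {x : ⟨x, 5⟩ ∈ ⟦in⟧} = {2, 3, 7}
⟦which 3 held⟧ = {x : ⟨3, x⟩ ∈ ⟦held⟧} = {1, 2, 5, 7, 8}
⟦lamp⟧ = {4, 5, 6, 7, 8}
… ∩ ⟦in 5⟧ = {4, 5, 6, 7, 8} ∩ {2, 3, 7} = {7}
… ∩ ⟦which 3 held⟧ = {7} ∩ {1, 2, 5, 7, 8} = {7}
So ⟦lamp in 5 which 3 held⟧ = {7}.

{7}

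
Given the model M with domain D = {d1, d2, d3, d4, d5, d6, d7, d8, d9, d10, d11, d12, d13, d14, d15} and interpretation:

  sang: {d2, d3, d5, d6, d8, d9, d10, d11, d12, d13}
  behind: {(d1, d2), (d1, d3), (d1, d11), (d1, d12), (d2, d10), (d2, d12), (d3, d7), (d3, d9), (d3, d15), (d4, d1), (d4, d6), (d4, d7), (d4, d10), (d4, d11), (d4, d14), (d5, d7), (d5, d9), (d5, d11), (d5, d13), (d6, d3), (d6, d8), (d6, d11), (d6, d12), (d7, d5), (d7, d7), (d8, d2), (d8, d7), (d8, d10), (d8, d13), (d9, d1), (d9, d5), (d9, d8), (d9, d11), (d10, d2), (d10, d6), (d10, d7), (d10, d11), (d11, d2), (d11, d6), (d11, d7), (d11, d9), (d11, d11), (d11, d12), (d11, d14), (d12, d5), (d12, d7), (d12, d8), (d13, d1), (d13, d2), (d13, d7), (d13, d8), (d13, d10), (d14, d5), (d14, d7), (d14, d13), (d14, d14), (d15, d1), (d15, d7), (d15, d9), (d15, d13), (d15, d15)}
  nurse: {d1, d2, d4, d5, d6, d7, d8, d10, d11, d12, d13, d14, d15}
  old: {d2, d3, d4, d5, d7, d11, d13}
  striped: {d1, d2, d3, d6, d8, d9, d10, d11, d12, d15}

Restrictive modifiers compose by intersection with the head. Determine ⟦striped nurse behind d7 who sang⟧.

{d8, d10, d11, d12}

⟦behind d7⟧ = {x : ⟨x, d7⟩ ∈ ⟦behind⟧} = {d3, d4, d5, d7, d8, d10, d11, d12, d13, d14, d15}
⟦who sang⟧ = ⟦sang⟧ = {d2, d3, d5, d6, d8, d9, d10, d11, d12, d13}
⟦nurse⟧ = {d1, d2, d4, d5, d6, d7, d8, d10, d11, d12, d13, d14, d15}
… ∩ ⟦behind d7⟧ = {d1, d2, d4, d5, d6, d7, d8, d10, d11, d12, d13, d14, d15} ∩ {d3, d4, d5, d7, d8, d10, d11, d12, d13, d14, d15} = {d4, d5, d7, d8, d10, d11, d12, d13, d14, d15}
… ∩ ⟦who sang⟧ = {d4, d5, d7, d8, d10, d11, d12, d13, d14, d15} ∩ {d2, d3, d5, d6, d8, d9, d10, d11, d12, d13} = {d5, d8, d10, d11, d12, d13}
… ∩ ⟦striped⟧ = {d5, d8, d10, d11, d12, d13} ∩ {d1, d2, d3, d6, d8, d9, d10, d11, d12, d15} = {d8, d10, d11, d12}
So ⟦striped nurse behind d7 who sang⟧ = {d8, d10, d11, d12}.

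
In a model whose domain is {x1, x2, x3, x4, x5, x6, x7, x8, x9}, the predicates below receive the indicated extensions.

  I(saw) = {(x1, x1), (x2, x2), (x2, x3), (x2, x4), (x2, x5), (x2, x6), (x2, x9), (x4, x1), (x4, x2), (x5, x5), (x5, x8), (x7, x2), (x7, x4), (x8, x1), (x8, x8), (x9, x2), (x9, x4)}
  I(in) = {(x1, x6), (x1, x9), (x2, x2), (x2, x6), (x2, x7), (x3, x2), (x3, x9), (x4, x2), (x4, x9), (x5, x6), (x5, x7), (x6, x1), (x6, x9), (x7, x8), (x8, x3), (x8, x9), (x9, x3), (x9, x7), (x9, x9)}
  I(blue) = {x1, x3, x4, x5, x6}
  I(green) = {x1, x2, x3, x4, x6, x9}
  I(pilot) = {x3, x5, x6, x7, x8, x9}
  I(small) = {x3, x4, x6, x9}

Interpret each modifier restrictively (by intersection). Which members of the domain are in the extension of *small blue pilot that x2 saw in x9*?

⟦that x2 saw⟧ = {x : ⟨x2, x⟩ ∈ ⟦saw⟧} = {x2, x3, x4, x5, x6, x9}
⟦in x9⟧ = {x : ⟨x, x9⟩ ∈ ⟦in⟧} = {x1, x3, x4, x6, x8, x9}
⟦pilot⟧ = {x3, x5, x6, x7, x8, x9}
… ∩ ⟦that x2 saw⟧ = {x3, x5, x6, x7, x8, x9} ∩ {x2, x3, x4, x5, x6, x9} = {x3, x5, x6, x9}
… ∩ ⟦in x9⟧ = {x3, x5, x6, x9} ∩ {x1, x3, x4, x6, x8, x9} = {x3, x6, x9}
… ∩ ⟦small⟧ = {x3, x6, x9} ∩ {x3, x4, x6, x9} = {x3, x6, x9}
… ∩ ⟦blue⟧ = {x3, x6, x9} ∩ {x1, x3, x4, x5, x6} = {x3, x6}
So ⟦small blue pilot that x2 saw in x9⟧ = {x3, x6}.

{x3, x6}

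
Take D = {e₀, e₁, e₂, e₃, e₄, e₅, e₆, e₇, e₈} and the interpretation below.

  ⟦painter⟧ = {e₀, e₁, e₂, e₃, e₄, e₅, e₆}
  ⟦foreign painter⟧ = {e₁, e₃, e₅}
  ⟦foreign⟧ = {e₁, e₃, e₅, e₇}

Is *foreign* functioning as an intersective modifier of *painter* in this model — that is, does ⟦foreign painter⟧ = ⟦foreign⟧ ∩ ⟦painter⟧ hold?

yes

⟦foreign⟧ ∩ ⟦painter⟧ = {e₁, e₃, e₅, e₇} ∩ {e₀, e₁, e₂, e₃, e₄, e₅, e₆} = {e₁, e₃, e₅}
Observed ⟦foreign painter⟧ = {e₁, e₃, e₅}.
These coincide, so the modifier is intersective here.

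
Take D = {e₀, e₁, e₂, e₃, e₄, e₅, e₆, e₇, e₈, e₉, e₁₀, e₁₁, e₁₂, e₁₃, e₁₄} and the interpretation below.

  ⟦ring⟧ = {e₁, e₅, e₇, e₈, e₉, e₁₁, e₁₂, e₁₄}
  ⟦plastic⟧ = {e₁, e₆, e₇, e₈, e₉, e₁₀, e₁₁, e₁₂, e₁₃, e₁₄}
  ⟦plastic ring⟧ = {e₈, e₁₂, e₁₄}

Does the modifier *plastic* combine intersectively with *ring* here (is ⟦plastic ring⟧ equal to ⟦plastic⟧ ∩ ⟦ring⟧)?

⟦plastic⟧ ∩ ⟦ring⟧ = {e₁, e₆, e₇, e₈, e₉, e₁₀, e₁₁, e₁₂, e₁₃, e₁₄} ∩ {e₁, e₅, e₇, e₈, e₉, e₁₁, e₁₂, e₁₄} = {e₁, e₇, e₈, e₉, e₁₁, e₁₂, e₁₄}
Observed ⟦plastic ring⟧ = {e₈, e₁₂, e₁₄}.
These differ, so the modifier is not intersective in this model.

no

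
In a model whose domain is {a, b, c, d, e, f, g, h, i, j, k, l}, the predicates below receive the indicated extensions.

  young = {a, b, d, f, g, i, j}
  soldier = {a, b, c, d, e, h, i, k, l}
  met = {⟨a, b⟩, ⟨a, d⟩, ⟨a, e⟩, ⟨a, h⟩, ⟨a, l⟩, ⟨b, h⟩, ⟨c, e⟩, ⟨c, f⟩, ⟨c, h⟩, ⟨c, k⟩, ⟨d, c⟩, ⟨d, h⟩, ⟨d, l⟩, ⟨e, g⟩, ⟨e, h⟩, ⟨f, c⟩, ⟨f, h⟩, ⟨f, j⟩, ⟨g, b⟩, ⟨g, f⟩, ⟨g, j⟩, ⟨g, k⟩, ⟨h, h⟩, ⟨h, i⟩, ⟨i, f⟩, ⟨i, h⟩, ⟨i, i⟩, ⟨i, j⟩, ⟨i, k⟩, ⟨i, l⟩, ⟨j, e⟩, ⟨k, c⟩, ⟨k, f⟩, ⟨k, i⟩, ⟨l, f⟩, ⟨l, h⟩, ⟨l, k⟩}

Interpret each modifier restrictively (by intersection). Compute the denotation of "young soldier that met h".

⟦that met h⟧ = {x : ⟨x, h⟩ ∈ ⟦met⟧} = {a, b, c, d, e, f, h, i, l}
⟦soldier⟧ = {a, b, c, d, e, h, i, k, l}
… ∩ ⟦that met h⟧ = {a, b, c, d, e, h, i, k, l} ∩ {a, b, c, d, e, f, h, i, l} = {a, b, c, d, e, h, i, l}
… ∩ ⟦young⟧ = {a, b, c, d, e, h, i, l} ∩ {a, b, d, f, g, i, j} = {a, b, d, i}
So ⟦young soldier that met h⟧ = {a, b, d, i}.

{a, b, d, i}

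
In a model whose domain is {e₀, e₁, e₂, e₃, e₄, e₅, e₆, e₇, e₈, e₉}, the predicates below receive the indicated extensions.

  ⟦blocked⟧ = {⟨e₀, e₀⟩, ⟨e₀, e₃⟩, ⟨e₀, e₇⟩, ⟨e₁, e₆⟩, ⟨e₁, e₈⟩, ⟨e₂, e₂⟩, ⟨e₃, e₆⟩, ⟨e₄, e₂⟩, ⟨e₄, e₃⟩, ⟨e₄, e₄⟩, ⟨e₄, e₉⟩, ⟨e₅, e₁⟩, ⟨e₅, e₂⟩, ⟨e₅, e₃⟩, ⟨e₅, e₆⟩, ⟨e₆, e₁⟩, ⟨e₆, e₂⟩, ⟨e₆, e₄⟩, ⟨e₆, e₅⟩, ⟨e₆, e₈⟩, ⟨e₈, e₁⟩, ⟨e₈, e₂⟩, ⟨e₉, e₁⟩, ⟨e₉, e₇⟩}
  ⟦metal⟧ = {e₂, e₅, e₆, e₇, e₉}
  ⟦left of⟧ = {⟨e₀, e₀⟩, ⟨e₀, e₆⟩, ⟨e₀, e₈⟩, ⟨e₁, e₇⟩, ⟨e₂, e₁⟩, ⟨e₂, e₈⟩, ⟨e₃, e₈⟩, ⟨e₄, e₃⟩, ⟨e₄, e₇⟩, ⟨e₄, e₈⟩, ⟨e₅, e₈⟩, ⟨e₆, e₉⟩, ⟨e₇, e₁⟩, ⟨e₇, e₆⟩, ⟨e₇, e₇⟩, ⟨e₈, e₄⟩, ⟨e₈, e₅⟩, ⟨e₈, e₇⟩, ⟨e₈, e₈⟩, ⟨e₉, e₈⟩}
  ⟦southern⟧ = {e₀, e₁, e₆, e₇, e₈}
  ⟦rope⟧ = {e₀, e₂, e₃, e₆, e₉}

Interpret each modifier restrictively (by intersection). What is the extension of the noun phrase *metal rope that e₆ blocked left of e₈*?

{e₂}

⟦that e₆ blocked⟧ = {x : ⟨e₆, x⟩ ∈ ⟦blocked⟧} = {e₁, e₂, e₄, e₅, e₈}
⟦left of e₈⟧ = {x : ⟨x, e₈⟩ ∈ ⟦left of⟧} = {e₀, e₂, e₃, e₄, e₅, e₈, e₉}
⟦rope⟧ = {e₀, e₂, e₃, e₆, e₉}
… ∩ ⟦that e₆ blocked⟧ = {e₀, e₂, e₃, e₆, e₉} ∩ {e₁, e₂, e₄, e₅, e₈} = {e₂}
… ∩ ⟦left of e₈⟧ = {e₂} ∩ {e₀, e₂, e₃, e₄, e₅, e₈, e₉} = {e₂}
… ∩ ⟦metal⟧ = {e₂} ∩ {e₂, e₅, e₆, e₇, e₉} = {e₂}
So ⟦metal rope that e₆ blocked left of e₈⟧ = {e₂}.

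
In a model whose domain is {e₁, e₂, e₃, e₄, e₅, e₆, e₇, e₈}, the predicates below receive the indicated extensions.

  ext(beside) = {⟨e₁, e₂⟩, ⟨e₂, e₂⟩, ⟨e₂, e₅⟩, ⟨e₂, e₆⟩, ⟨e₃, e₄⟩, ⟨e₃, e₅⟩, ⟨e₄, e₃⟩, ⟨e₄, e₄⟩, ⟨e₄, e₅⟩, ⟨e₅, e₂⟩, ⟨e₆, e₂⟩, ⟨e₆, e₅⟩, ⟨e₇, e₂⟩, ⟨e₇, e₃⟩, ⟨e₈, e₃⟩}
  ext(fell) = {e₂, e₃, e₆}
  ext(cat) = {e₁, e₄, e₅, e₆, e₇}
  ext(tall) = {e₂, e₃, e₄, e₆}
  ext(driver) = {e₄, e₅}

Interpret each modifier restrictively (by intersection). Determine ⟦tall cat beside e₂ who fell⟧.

{e₆}

⟦beside e₂⟧ = {x : ⟨x, e₂⟩ ∈ ⟦beside⟧} = {e₁, e₂, e₅, e₆, e₇}
⟦who fell⟧ = ⟦fell⟧ = {e₂, e₃, e₆}
⟦cat⟧ = {e₁, e₄, e₅, e₆, e₇}
… ∩ ⟦beside e₂⟧ = {e₁, e₄, e₅, e₆, e₇} ∩ {e₁, e₂, e₅, e₆, e₇} = {e₁, e₅, e₆, e₇}
… ∩ ⟦who fell⟧ = {e₁, e₅, e₆, e₇} ∩ {e₂, e₃, e₆} = {e₆}
… ∩ ⟦tall⟧ = {e₆} ∩ {e₂, e₃, e₄, e₆} = {e₆}
So ⟦tall cat beside e₂ who fell⟧ = {e₆}.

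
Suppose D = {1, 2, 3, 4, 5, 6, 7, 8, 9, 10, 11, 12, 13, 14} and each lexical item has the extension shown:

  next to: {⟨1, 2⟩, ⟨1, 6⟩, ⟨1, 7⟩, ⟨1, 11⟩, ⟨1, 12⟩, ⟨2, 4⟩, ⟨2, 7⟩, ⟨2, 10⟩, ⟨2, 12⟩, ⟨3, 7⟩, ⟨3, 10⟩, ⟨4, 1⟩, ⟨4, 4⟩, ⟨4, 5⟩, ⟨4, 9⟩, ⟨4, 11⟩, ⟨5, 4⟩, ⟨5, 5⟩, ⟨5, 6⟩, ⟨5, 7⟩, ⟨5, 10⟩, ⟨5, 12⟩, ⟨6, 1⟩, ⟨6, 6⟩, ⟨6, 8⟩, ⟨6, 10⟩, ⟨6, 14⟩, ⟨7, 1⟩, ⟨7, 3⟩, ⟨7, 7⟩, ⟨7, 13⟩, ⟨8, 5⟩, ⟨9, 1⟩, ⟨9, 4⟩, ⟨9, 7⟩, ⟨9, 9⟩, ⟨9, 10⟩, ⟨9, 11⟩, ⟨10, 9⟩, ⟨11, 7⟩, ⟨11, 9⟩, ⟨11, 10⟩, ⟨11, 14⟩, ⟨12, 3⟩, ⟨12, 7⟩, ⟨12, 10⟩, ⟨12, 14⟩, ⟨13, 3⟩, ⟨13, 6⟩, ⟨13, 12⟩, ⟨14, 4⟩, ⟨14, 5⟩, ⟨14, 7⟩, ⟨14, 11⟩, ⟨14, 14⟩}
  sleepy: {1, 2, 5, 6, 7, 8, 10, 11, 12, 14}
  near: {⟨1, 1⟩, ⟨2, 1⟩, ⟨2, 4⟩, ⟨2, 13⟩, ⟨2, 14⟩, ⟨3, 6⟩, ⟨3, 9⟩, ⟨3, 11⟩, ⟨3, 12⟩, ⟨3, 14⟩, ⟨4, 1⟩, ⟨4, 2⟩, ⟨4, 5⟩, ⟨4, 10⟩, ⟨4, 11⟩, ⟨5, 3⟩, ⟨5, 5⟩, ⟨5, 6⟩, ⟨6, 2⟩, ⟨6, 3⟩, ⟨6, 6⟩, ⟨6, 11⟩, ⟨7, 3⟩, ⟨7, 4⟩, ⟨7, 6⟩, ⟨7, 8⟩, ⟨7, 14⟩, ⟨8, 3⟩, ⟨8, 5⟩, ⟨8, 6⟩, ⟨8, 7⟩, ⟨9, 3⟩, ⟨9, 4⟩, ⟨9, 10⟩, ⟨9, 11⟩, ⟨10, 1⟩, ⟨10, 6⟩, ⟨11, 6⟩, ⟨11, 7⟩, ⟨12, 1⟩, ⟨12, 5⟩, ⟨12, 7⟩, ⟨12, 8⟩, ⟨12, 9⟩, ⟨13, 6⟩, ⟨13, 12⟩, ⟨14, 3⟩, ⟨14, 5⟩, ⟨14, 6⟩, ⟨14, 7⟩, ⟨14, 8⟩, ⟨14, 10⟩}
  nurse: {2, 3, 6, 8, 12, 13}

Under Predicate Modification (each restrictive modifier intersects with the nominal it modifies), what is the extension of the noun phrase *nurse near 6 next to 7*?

{3}

⟦near 6⟧ = {x : ⟨x, 6⟩ ∈ ⟦near⟧} = {3, 5, 6, 7, 8, 10, 11, 13, 14}
⟦next to 7⟧ = {x : ⟨x, 7⟩ ∈ ⟦next to⟧} = {1, 2, 3, 5, 7, 9, 11, 12, 14}
⟦nurse⟧ = {2, 3, 6, 8, 12, 13}
… ∩ ⟦near 6⟧ = {2, 3, 6, 8, 12, 13} ∩ {3, 5, 6, 7, 8, 10, 11, 13, 14} = {3, 6, 8, 13}
… ∩ ⟦next to 7⟧ = {3, 6, 8, 13} ∩ {1, 2, 3, 5, 7, 9, 11, 12, 14} = {3}
So ⟦nurse near 6 next to 7⟧ = {3}.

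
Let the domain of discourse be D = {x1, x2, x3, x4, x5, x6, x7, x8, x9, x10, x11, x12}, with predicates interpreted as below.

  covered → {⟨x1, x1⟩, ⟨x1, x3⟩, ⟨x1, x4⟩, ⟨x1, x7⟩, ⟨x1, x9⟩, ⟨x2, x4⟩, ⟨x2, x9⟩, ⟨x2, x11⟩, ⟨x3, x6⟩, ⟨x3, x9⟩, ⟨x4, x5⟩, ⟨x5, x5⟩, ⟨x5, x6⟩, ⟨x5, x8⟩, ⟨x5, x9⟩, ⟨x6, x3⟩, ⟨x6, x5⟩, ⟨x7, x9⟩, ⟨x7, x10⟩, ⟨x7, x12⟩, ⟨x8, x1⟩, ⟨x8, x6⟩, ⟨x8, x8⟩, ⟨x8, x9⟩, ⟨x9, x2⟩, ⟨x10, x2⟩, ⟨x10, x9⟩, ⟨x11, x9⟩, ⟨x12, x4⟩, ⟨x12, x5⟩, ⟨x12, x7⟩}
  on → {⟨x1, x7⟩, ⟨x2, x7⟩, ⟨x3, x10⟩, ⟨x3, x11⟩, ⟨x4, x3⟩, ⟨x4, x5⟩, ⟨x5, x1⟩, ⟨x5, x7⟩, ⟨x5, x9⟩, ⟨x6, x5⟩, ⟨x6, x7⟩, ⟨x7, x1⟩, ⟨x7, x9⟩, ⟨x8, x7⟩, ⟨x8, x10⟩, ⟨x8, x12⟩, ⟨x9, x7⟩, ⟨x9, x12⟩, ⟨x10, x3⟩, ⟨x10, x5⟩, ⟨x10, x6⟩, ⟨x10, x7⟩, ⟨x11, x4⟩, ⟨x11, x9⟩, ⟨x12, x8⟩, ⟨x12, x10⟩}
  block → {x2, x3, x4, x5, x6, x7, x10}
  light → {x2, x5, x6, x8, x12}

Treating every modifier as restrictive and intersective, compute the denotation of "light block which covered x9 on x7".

{x2, x5}

⟦which covered x9⟧ = {x : ⟨x, x9⟩ ∈ ⟦covered⟧} = {x1, x2, x3, x5, x7, x8, x10, x11}
⟦on x7⟧ = {x : ⟨x, x7⟩ ∈ ⟦on⟧} = {x1, x2, x5, x6, x8, x9, x10}
⟦block⟧ = {x2, x3, x4, x5, x6, x7, x10}
… ∩ ⟦which covered x9⟧ = {x2, x3, x4, x5, x6, x7, x10} ∩ {x1, x2, x3, x5, x7, x8, x10, x11} = {x2, x3, x5, x7, x10}
… ∩ ⟦on x7⟧ = {x2, x3, x5, x7, x10} ∩ {x1, x2, x5, x6, x8, x9, x10} = {x2, x5, x10}
… ∩ ⟦light⟧ = {x2, x5, x10} ∩ {x2, x5, x6, x8, x12} = {x2, x5}
So ⟦light block which covered x9 on x7⟧ = {x2, x5}.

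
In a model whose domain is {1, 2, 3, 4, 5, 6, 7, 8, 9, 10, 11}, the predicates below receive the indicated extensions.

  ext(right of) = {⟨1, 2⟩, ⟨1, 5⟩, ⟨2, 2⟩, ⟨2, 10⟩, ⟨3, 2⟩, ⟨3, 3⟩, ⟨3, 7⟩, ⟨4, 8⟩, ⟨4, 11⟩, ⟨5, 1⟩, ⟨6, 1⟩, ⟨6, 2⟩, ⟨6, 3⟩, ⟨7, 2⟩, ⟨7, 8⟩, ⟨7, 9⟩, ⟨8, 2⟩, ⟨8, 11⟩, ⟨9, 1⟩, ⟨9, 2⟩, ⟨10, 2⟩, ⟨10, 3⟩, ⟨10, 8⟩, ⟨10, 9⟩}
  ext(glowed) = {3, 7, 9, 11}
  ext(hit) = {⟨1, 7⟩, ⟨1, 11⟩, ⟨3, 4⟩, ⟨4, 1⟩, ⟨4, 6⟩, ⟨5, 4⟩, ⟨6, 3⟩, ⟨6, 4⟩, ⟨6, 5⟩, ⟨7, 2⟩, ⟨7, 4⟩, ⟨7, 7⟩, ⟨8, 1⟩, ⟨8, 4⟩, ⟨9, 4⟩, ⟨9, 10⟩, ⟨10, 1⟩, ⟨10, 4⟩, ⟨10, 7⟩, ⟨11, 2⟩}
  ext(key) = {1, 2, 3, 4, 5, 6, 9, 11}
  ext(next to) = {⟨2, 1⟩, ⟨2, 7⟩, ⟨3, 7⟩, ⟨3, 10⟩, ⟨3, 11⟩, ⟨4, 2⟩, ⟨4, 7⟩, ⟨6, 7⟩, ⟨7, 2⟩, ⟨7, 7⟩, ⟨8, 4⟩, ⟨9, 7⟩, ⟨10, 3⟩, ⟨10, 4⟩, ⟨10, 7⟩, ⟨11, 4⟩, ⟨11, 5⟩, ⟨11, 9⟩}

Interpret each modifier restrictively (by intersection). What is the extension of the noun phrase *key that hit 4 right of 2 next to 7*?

{3, 6, 9}

⟦that hit 4⟧ = {x : ⟨x, 4⟩ ∈ ⟦hit⟧} = {3, 5, 6, 7, 8, 9, 10}
⟦right of 2⟧ = {x : ⟨x, 2⟩ ∈ ⟦right of⟧} = {1, 2, 3, 6, 7, 8, 9, 10}
⟦next to 7⟧ = {x : ⟨x, 7⟩ ∈ ⟦next to⟧} = {2, 3, 4, 6, 7, 9, 10}
⟦key⟧ = {1, 2, 3, 4, 5, 6, 9, 11}
… ∩ ⟦that hit 4⟧ = {1, 2, 3, 4, 5, 6, 9, 11} ∩ {3, 5, 6, 7, 8, 9, 10} = {3, 5, 6, 9}
… ∩ ⟦right of 2⟧ = {3, 5, 6, 9} ∩ {1, 2, 3, 6, 7, 8, 9, 10} = {3, 6, 9}
… ∩ ⟦next to 7⟧ = {3, 6, 9} ∩ {2, 3, 4, 6, 7, 9, 10} = {3, 6, 9}
So ⟦key that hit 4 right of 2 next to 7⟧ = {3, 6, 9}.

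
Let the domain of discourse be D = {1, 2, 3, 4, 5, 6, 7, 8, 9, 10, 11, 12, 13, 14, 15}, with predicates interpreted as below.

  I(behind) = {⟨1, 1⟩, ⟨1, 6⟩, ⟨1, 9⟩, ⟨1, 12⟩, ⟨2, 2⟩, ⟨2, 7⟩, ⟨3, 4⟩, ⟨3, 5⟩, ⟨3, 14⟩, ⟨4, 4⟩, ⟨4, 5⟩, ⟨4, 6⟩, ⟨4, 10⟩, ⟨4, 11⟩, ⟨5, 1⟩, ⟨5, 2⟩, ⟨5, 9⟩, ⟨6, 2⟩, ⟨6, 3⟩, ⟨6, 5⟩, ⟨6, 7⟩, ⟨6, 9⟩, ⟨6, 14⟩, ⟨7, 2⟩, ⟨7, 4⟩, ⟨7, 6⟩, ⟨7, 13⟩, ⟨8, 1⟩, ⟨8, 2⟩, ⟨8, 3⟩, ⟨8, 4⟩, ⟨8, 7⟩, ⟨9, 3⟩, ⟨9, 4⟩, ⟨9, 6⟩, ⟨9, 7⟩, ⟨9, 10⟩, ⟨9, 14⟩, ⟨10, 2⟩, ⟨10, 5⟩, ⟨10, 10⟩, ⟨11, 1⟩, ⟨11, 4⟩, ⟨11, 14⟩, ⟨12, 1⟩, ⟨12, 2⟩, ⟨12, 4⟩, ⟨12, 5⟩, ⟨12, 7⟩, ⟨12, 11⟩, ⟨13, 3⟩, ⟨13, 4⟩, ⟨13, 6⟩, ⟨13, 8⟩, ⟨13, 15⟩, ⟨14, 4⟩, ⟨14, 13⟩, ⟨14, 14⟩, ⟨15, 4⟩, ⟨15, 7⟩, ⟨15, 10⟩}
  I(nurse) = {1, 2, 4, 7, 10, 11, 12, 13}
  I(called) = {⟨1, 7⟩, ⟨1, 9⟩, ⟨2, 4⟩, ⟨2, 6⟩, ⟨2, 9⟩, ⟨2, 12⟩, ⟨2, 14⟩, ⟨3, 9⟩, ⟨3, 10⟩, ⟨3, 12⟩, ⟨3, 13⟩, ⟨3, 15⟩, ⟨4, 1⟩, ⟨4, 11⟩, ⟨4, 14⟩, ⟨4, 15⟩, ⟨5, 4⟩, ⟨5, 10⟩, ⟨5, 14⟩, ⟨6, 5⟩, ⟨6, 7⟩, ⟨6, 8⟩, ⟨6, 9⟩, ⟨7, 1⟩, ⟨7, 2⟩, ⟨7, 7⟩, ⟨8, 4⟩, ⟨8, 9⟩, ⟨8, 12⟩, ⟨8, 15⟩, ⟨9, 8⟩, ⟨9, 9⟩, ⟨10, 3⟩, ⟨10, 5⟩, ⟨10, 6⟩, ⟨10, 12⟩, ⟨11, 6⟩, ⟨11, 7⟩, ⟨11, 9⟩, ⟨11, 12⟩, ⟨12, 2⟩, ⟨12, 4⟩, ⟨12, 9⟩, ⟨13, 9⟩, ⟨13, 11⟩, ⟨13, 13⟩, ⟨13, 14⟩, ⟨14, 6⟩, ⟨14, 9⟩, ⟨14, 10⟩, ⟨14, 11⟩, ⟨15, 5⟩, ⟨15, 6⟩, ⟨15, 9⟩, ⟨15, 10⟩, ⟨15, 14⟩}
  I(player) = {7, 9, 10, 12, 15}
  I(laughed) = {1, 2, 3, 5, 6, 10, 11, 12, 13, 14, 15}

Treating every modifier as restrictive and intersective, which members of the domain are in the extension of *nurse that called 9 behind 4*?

{11, 12, 13}

⟦that called 9⟧ = {x : ⟨x, 9⟩ ∈ ⟦called⟧} = {1, 2, 3, 6, 8, 9, 11, 12, 13, 14, 15}
⟦behind 4⟧ = {x : ⟨x, 4⟩ ∈ ⟦behind⟧} = {3, 4, 7, 8, 9, 11, 12, 13, 14, 15}
⟦nurse⟧ = {1, 2, 4, 7, 10, 11, 12, 13}
… ∩ ⟦that called 9⟧ = {1, 2, 4, 7, 10, 11, 12, 13} ∩ {1, 2, 3, 6, 8, 9, 11, 12, 13, 14, 15} = {1, 2, 11, 12, 13}
… ∩ ⟦behind 4⟧ = {1, 2, 11, 12, 13} ∩ {3, 4, 7, 8, 9, 11, 12, 13, 14, 15} = {11, 12, 13}
So ⟦nurse that called 9 behind 4⟧ = {11, 12, 13}.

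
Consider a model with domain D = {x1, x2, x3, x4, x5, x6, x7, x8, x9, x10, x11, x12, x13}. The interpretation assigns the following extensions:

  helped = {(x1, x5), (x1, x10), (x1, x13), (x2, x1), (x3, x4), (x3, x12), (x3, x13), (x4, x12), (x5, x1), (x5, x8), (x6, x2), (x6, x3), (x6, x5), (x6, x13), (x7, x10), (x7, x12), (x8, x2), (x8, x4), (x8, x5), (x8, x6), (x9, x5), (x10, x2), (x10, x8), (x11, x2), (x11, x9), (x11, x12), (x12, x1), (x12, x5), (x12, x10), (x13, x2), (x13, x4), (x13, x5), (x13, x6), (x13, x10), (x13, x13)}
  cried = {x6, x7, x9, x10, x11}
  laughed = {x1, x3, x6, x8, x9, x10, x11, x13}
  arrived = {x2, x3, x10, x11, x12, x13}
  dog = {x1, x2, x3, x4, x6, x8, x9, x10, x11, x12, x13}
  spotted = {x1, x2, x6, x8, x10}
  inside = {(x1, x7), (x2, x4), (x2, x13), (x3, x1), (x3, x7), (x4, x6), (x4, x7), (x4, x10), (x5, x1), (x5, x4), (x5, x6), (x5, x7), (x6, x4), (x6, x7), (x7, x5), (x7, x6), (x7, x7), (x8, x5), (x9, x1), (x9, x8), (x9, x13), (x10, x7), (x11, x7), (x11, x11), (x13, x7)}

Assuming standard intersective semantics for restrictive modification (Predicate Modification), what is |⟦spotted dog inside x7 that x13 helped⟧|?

⟦inside x7⟧ = {x : ⟨x, x7⟩ ∈ ⟦inside⟧} = {x1, x3, x4, x5, x6, x7, x10, x11, x13}
⟦that x13 helped⟧ = {x : ⟨x13, x⟩ ∈ ⟦helped⟧} = {x2, x4, x5, x6, x10, x13}
⟦dog⟧ = {x1, x2, x3, x4, x6, x8, x9, x10, x11, x12, x13}
… ∩ ⟦inside x7⟧ = {x1, x2, x3, x4, x6, x8, x9, x10, x11, x12, x13} ∩ {x1, x3, x4, x5, x6, x7, x10, x11, x13} = {x1, x3, x4, x6, x10, x11, x13}
… ∩ ⟦that x13 helped⟧ = {x1, x3, x4, x6, x10, x11, x13} ∩ {x2, x4, x5, x6, x10, x13} = {x4, x6, x10, x13}
… ∩ ⟦spotted⟧ = {x4, x6, x10, x13} ∩ {x1, x2, x6, x8, x10} = {x6, x10}
⟦spotted dog inside x7 that x13 helped⟧ = {x6, x10}, so the cardinality is 2.

2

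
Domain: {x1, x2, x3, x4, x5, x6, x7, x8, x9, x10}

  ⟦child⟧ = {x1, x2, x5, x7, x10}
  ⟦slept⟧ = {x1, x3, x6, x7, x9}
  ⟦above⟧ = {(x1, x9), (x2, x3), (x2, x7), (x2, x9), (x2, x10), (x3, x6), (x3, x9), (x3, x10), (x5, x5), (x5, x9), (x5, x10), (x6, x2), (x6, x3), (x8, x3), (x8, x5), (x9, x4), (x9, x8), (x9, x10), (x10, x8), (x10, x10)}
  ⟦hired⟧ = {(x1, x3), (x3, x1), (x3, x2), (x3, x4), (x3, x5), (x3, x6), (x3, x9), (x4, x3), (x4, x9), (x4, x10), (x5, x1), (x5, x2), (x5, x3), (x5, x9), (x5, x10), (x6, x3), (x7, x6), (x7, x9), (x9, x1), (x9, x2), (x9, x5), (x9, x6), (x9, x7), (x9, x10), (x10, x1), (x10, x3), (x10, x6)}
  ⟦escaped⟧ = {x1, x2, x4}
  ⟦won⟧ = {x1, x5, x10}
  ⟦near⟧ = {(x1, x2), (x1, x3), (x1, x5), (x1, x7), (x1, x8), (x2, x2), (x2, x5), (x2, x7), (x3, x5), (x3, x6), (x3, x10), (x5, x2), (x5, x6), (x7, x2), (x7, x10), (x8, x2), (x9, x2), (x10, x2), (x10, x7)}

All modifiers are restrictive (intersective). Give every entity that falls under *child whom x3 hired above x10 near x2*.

⟦whom x3 hired⟧ = {x : ⟨x3, x⟩ ∈ ⟦hired⟧} = {x1, x2, x4, x5, x6, x9}
⟦above x10⟧ = {x : ⟨x, x10⟩ ∈ ⟦above⟧} = {x2, x3, x5, x9, x10}
⟦near x2⟧ = {x : ⟨x, x2⟩ ∈ ⟦near⟧} = {x1, x2, x5, x7, x8, x9, x10}
⟦child⟧ = {x1, x2, x5, x7, x10}
… ∩ ⟦whom x3 hired⟧ = {x1, x2, x5, x7, x10} ∩ {x1, x2, x4, x5, x6, x9} = {x1, x2, x5}
… ∩ ⟦above x10⟧ = {x1, x2, x5} ∩ {x2, x3, x5, x9, x10} = {x2, x5}
… ∩ ⟦near x2⟧ = {x2, x5} ∩ {x1, x2, x5, x7, x8, x9, x10} = {x2, x5}
So ⟦child whom x3 hired above x10 near x2⟧ = {x2, x5}.

{x2, x5}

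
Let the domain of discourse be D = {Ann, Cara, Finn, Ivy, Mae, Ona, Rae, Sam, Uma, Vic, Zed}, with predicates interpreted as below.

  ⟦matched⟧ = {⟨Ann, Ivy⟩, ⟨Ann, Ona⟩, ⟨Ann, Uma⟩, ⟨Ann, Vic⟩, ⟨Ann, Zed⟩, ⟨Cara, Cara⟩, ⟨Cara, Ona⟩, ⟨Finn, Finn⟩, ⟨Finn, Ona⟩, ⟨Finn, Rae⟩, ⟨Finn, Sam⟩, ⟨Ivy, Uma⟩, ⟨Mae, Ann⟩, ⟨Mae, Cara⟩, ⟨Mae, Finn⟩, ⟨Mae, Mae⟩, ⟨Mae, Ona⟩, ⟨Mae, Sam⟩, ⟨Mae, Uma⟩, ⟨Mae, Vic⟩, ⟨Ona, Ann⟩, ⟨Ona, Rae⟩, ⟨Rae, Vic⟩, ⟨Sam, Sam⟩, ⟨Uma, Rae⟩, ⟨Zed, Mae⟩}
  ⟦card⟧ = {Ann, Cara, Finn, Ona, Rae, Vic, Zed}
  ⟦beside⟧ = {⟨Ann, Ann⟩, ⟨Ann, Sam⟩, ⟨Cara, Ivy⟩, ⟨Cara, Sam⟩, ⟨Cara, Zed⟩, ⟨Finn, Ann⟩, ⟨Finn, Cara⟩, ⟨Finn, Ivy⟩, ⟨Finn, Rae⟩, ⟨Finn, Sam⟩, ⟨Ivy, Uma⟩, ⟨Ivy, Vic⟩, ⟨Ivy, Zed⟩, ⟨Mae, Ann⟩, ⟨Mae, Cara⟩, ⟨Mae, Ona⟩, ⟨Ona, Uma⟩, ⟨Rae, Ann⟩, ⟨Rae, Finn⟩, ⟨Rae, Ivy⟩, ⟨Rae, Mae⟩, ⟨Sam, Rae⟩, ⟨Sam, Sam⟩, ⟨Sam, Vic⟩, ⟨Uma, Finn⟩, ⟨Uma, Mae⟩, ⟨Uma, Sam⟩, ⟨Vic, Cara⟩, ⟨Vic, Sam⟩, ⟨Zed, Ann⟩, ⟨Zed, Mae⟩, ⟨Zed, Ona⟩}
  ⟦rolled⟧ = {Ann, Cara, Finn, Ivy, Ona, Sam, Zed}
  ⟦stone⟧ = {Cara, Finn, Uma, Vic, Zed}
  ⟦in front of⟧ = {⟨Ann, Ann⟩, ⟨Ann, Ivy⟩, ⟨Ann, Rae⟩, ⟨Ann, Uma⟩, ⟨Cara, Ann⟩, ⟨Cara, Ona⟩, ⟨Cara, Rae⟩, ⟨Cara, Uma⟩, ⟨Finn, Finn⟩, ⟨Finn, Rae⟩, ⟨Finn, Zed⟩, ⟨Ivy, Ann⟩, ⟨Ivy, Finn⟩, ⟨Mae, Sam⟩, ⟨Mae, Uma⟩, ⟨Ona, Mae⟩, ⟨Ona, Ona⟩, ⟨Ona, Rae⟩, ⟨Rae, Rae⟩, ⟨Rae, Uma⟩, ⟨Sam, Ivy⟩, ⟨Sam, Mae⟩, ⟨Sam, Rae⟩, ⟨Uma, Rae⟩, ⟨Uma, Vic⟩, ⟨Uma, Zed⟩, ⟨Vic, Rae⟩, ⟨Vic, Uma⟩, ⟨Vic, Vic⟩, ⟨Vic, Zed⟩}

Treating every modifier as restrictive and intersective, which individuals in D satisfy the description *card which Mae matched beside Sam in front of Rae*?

⟦which Mae matched⟧ = {x : ⟨Mae, x⟩ ∈ ⟦matched⟧} = {Ann, Cara, Finn, Mae, Ona, Sam, Uma, Vic}
⟦beside Sam⟧ = {x : ⟨x, Sam⟩ ∈ ⟦beside⟧} = {Ann, Cara, Finn, Sam, Uma, Vic}
⟦in front of Rae⟧ = {x : ⟨x, Rae⟩ ∈ ⟦in front of⟧} = {Ann, Cara, Finn, Ona, Rae, Sam, Uma, Vic}
⟦card⟧ = {Ann, Cara, Finn, Ona, Rae, Vic, Zed}
… ∩ ⟦which Mae matched⟧ = {Ann, Cara, Finn, Ona, Rae, Vic, Zed} ∩ {Ann, Cara, Finn, Mae, Ona, Sam, Uma, Vic} = {Ann, Cara, Finn, Ona, Vic}
… ∩ ⟦beside Sam⟧ = {Ann, Cara, Finn, Ona, Vic} ∩ {Ann, Cara, Finn, Sam, Uma, Vic} = {Ann, Cara, Finn, Vic}
… ∩ ⟦in front of Rae⟧ = {Ann, Cara, Finn, Vic} ∩ {Ann, Cara, Finn, Ona, Rae, Sam, Uma, Vic} = {Ann, Cara, Finn, Vic}
So ⟦card which Mae matched beside Sam in front of Rae⟧ = {Ann, Cara, Finn, Vic}.

{Ann, Cara, Finn, Vic}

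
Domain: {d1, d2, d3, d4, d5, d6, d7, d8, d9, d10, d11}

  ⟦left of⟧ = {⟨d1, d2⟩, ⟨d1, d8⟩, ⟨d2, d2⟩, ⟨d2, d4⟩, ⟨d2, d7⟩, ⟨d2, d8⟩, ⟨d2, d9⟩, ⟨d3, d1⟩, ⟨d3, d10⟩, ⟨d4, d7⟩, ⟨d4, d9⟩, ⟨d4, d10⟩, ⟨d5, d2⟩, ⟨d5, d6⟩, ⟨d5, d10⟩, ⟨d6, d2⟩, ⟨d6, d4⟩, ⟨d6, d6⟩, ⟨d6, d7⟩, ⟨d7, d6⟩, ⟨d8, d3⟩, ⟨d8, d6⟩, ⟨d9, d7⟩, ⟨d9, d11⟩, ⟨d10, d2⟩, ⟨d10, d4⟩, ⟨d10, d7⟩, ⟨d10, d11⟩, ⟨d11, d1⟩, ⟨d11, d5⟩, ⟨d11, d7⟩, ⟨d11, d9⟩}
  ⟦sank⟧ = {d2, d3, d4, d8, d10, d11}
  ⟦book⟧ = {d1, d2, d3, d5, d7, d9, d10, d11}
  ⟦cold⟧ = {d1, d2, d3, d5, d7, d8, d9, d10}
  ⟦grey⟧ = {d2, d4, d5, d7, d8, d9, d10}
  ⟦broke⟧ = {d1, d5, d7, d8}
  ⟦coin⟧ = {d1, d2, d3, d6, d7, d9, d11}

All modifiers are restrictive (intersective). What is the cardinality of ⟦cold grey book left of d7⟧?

3

⟦left of d7⟧ = {x : ⟨x, d7⟩ ∈ ⟦left of⟧} = {d2, d4, d6, d9, d10, d11}
⟦book⟧ = {d1, d2, d3, d5, d7, d9, d10, d11}
… ∩ ⟦left of d7⟧ = {d1, d2, d3, d5, d7, d9, d10, d11} ∩ {d2, d4, d6, d9, d10, d11} = {d2, d9, d10, d11}
… ∩ ⟦cold⟧ = {d2, d9, d10, d11} ∩ {d1, d2, d3, d5, d7, d8, d9, d10} = {d2, d9, d10}
… ∩ ⟦grey⟧ = {d2, d9, d10} ∩ {d2, d4, d5, d7, d8, d9, d10} = {d2, d9, d10}
⟦cold grey book left of d7⟧ = {d2, d9, d10}, so the cardinality is 3.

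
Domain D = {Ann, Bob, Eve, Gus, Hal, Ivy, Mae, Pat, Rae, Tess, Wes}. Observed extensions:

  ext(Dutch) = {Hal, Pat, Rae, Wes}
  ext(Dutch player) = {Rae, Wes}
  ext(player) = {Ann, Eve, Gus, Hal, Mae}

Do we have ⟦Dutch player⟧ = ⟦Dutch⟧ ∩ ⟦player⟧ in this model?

no

⟦Dutch⟧ ∩ ⟦player⟧ = {Hal, Pat, Rae, Wes} ∩ {Ann, Eve, Gus, Hal, Mae} = {Hal}
Observed ⟦Dutch player⟧ = {Rae, Wes}.
These differ, so the modifier is not intersective in this model.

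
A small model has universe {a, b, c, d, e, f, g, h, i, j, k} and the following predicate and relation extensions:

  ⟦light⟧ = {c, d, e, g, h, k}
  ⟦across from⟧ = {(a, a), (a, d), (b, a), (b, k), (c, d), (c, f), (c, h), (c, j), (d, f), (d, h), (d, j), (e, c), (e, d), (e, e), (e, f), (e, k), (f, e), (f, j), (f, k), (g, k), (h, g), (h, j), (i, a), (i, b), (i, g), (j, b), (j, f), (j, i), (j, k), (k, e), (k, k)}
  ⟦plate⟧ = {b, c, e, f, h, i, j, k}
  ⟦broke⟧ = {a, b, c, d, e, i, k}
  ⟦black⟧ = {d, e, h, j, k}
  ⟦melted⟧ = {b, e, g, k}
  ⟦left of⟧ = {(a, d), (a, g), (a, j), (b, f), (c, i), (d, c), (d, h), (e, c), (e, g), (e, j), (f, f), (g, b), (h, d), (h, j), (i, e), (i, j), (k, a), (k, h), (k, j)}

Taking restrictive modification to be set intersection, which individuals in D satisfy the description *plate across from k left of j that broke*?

{e, k}

⟦across from k⟧ = {x : ⟨x, k⟩ ∈ ⟦across from⟧} = {b, e, f, g, j, k}
⟦left of j⟧ = {x : ⟨x, j⟩ ∈ ⟦left of⟧} = {a, e, h, i, k}
⟦that broke⟧ = ⟦broke⟧ = {a, b, c, d, e, i, k}
⟦plate⟧ = {b, c, e, f, h, i, j, k}
… ∩ ⟦across from k⟧ = {b, c, e, f, h, i, j, k} ∩ {b, e, f, g, j, k} = {b, e, f, j, k}
… ∩ ⟦left of j⟧ = {b, e, f, j, k} ∩ {a, e, h, i, k} = {e, k}
… ∩ ⟦that broke⟧ = {e, k} ∩ {a, b, c, d, e, i, k} = {e, k}
So ⟦plate across from k left of j that broke⟧ = {e, k}.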